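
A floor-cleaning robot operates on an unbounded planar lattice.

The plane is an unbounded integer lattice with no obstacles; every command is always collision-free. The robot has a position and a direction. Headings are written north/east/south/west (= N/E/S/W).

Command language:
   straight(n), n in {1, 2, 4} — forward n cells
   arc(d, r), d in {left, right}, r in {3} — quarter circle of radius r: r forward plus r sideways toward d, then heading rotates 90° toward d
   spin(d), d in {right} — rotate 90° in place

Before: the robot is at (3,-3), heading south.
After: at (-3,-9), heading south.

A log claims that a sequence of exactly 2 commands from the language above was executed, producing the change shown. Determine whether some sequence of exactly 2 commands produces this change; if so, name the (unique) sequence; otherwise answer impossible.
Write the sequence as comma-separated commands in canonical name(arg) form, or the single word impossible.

key: heading stays S — rotations cancel among the 2 commands
initial: at (3,-3), heading south
step 1 (arc(right, 3)): at (0,-6), heading west
step 2 (arc(left, 3)): at (-3,-9), heading south
no rival 2-sequence matches.

arc(right, 3), arc(left, 3)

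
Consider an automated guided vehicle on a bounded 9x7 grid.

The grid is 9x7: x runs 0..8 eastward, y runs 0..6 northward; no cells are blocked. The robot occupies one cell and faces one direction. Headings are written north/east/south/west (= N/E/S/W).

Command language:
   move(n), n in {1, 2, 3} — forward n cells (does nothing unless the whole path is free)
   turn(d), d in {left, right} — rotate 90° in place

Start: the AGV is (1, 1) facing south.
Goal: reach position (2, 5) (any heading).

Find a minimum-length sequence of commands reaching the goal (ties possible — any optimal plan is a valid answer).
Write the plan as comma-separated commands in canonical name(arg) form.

turn(left), move(1), turn(left), move(2), move(2)

begin: (1, 1) facing south
step 1 (turn(left)): (1, 1) facing east
step 2 (move(1)): (2, 1) facing east
step 3 (turn(left)): (2, 1) facing north
step 4 (move(2)): (2, 3) facing north
step 5 (move(2)): (2, 5) facing north
minimal: 5 command(s), checked below 5.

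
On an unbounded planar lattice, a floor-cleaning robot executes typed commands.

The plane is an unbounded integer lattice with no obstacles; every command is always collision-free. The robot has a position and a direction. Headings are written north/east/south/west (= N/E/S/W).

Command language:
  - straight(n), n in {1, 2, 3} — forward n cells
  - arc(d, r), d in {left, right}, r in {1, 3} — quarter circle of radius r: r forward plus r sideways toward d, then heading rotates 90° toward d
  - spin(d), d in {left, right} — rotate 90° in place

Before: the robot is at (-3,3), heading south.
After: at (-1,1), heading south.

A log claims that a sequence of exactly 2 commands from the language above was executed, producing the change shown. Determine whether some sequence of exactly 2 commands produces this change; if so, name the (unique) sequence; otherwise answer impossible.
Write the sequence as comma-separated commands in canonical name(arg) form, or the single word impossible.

key: heading stays S — rotations cancel among the 2 commands
start: at (-3,3), heading south
1. arc(left, 1) → at (-2,2), heading east
2. arc(right, 1) → at (-1,1), heading south
uniquely the one of 81 2-step routes that fits.

arc(left, 1), arc(right, 1)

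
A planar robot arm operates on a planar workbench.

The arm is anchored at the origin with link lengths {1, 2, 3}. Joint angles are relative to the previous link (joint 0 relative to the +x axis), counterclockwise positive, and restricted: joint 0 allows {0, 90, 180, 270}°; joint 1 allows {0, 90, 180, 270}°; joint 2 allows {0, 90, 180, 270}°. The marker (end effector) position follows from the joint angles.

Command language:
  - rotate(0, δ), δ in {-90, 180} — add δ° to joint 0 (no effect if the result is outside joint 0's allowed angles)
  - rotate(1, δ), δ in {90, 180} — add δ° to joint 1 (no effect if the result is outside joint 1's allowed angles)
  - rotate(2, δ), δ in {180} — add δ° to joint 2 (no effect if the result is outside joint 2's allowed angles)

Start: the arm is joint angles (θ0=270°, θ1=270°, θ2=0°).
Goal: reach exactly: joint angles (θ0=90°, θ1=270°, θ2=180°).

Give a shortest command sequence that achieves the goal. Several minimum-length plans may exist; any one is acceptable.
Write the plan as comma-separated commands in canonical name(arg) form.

from: joint angles (θ0=270°, θ1=270°, θ2=0°)
step 1 (rotate(2, 180)): joint angles (θ0=270°, θ1=270°, θ2=180°)
step 2 (rotate(0, 180)): joint angles (θ0=90°, θ1=270°, θ2=180°)
no 1-step plan works, so 2 is optimal.

rotate(2, 180), rotate(0, 180)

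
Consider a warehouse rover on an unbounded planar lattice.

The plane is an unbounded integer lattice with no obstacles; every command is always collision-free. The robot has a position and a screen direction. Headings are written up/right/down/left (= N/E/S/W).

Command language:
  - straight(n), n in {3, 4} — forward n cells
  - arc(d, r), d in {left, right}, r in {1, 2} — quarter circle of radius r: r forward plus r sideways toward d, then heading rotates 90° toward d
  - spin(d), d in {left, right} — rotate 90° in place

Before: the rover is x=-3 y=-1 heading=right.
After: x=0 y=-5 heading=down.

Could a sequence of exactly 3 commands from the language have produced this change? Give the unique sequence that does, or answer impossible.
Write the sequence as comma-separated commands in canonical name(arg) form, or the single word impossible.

key: running straight(4) before straight(3) would end elsewhere — order is forced
initial: x=-3 y=-1 heading=right
1. straight(3) → x=0 y=-1 heading=right
2. spin(right) → x=0 y=-1 heading=down
3. straight(4) → x=0 y=-5 heading=down
no other 3-command option fits: unique.

straight(3), spin(right), straight(4)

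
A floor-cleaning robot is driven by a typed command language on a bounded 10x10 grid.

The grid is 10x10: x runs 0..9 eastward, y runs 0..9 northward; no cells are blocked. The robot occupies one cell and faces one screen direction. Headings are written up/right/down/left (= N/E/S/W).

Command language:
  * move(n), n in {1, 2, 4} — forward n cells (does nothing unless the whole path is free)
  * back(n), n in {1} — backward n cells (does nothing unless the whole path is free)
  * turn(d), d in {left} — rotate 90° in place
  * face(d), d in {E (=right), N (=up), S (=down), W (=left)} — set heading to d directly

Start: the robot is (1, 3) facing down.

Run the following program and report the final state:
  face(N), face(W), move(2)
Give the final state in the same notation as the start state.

initial: (1, 3) facing down
[1] after face(N): (1, 3) facing up
[2] after face(W): (1, 3) facing left
[3] after move(2): (1, 3) facing left

(1, 3) facing left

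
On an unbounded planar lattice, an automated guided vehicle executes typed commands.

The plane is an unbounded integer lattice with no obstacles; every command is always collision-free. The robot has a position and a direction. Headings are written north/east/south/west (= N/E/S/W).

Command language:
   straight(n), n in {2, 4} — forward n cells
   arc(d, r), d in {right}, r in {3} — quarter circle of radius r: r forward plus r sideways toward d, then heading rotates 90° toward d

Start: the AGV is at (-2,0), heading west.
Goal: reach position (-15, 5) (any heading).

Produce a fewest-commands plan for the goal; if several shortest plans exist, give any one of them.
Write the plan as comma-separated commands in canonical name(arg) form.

straight(2), straight(4), straight(4), arc(right, 3), straight(2)

initial: at (-2,0), heading west
t=1 straight(2) ⇒ at (-4,0), heading west
t=2 straight(4) ⇒ at (-8,0), heading west
t=3 straight(4) ⇒ at (-12,0), heading west
t=4 arc(right, 3) ⇒ at (-15,3), heading north
t=5 straight(2) ⇒ at (-15,5), heading north
nothing shorter than 5 reaches the goal.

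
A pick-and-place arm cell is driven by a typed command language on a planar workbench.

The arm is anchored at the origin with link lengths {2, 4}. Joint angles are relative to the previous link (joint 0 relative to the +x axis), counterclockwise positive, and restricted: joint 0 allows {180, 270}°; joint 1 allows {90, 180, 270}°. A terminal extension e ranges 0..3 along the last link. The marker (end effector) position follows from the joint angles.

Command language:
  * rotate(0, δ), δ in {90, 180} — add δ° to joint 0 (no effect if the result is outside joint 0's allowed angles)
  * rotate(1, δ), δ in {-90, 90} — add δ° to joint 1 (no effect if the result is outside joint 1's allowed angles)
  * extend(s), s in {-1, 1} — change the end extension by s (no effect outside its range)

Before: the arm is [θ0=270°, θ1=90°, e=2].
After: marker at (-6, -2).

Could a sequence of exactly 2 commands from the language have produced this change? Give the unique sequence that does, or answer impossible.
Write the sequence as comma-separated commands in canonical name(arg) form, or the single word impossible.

rotate(1, 90), rotate(1, 90)

begin: [θ0=270°, θ1=90°, e=2]
1. rotate(1, 90) → [θ0=270°, θ1=180°, e=2]
2. rotate(1, 90) → [θ0=270°, θ1=270°, e=2]
no other 2-command option fits: unique.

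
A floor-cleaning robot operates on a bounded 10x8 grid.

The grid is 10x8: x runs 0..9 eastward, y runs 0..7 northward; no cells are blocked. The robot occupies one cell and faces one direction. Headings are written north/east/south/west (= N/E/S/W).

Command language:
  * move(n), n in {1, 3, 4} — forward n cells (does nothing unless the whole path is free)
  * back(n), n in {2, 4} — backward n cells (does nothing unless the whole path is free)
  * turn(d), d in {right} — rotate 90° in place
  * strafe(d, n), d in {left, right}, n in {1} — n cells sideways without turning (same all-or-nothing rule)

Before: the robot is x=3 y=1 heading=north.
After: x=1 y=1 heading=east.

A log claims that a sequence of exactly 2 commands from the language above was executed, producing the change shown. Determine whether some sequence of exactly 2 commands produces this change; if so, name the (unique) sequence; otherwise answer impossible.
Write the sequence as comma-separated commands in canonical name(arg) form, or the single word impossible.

turn(right), back(2)

key: cell and facing (now E) both changed — the 2 commands mix motion and turning
start: x=3 y=1 heading=north
1. turn(right) → x=3 y=1 heading=east
2. back(2) → x=1 y=1 heading=east
all 64 alternatives checked — unique.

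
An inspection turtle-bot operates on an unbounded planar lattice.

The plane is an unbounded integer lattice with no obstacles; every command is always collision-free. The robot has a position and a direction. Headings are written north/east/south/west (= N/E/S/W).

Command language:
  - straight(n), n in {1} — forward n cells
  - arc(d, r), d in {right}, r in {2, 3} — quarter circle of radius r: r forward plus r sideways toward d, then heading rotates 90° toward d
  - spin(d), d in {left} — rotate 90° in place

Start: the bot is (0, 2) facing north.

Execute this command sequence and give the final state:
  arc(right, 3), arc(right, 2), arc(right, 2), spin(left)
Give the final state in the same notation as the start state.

(3, 1) facing south

start: (0, 2) facing north
t=1 arc(right, 3) ⇒ (3, 5) facing east
t=2 arc(right, 2) ⇒ (5, 3) facing south
t=3 arc(right, 2) ⇒ (3, 1) facing west
t=4 spin(left) ⇒ (3, 1) facing south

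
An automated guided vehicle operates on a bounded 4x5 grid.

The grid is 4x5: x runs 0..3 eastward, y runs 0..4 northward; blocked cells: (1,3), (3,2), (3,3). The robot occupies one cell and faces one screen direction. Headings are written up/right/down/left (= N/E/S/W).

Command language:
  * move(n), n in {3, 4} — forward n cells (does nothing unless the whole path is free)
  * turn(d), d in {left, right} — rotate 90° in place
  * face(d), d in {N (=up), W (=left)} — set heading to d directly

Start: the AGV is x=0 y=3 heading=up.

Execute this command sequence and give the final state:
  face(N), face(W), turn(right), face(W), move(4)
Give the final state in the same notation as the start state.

x=0 y=3 heading=left

begin: x=0 y=3 heading=up
1. face(N) → x=0 y=3 heading=up
2. face(W) → x=0 y=3 heading=left
3. turn(right) → x=0 y=3 heading=up
4. face(W) → x=0 y=3 heading=left
5. move(4) → x=0 y=3 heading=left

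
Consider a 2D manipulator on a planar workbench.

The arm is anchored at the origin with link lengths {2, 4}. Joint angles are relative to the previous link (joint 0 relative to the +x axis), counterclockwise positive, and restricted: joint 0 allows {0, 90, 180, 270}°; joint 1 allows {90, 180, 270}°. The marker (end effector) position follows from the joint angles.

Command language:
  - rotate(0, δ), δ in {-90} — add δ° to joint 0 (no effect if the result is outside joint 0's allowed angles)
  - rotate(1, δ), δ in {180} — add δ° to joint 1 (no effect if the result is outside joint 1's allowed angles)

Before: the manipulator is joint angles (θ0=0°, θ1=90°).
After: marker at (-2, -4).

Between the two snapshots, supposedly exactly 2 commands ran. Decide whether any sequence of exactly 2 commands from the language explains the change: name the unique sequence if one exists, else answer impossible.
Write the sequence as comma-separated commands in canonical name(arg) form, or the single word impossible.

rotate(0, -90), rotate(0, -90)

from: joint angles (θ0=0°, θ1=90°)
t=1 rotate(0, -90) ⇒ joint angles (θ0=270°, θ1=90°)
t=2 rotate(0, -90) ⇒ joint angles (θ0=180°, θ1=90°)
no rival 2-sequence matches.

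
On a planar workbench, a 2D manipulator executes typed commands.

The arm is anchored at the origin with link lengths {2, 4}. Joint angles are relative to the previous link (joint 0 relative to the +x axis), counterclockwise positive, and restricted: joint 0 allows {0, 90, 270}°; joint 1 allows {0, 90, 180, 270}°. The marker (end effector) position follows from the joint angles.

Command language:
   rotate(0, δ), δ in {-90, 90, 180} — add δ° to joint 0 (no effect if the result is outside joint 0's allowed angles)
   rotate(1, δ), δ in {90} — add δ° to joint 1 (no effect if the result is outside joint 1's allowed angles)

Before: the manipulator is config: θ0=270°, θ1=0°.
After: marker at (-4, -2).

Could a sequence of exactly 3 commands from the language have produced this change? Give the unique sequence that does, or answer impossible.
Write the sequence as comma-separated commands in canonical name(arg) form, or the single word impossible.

from: config: θ0=270°, θ1=0°
1. rotate(1, 90) → config: θ0=270°, θ1=90°
2. rotate(1, 90) → config: θ0=270°, θ1=180°
3. rotate(1, 90) → config: θ0=270°, θ1=270°
no other 3-command option fits: unique.

rotate(1, 90), rotate(1, 90), rotate(1, 90)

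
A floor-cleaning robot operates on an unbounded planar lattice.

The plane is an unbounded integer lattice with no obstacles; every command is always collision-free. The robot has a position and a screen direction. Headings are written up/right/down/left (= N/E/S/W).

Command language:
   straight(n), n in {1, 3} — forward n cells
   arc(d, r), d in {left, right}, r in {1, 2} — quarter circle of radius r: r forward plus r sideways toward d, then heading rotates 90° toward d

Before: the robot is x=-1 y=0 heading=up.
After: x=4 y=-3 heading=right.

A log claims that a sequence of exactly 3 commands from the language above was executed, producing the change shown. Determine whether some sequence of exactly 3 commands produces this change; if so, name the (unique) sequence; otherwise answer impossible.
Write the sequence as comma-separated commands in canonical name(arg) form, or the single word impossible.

key: position moved to (4,-3) AND the heading swung to E — translation plus rotation needed
start: x=-1 y=0 heading=up
1. arc(right, 1) → x=0 y=1 heading=right
2. arc(right, 2) → x=2 y=-1 heading=down
3. arc(left, 2) → x=4 y=-3 heading=right
all 216 alternatives checked — unique.

arc(right, 1), arc(right, 2), arc(left, 2)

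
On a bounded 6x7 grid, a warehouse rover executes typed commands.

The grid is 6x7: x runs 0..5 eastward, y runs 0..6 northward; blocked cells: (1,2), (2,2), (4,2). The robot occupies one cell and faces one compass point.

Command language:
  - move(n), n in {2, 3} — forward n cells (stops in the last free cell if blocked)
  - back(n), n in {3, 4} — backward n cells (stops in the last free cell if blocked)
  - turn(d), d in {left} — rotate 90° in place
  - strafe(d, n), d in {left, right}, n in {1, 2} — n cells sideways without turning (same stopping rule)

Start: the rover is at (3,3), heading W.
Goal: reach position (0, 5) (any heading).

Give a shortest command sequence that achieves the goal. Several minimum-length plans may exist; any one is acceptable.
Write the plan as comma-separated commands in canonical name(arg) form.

start: at (3,3), heading W
[1] after strafe(right, 2): at (3,5), heading W
[2] after move(3): at (0,5), heading W
no 1-step plan works, so 2 is optimal.

strafe(right, 2), move(3)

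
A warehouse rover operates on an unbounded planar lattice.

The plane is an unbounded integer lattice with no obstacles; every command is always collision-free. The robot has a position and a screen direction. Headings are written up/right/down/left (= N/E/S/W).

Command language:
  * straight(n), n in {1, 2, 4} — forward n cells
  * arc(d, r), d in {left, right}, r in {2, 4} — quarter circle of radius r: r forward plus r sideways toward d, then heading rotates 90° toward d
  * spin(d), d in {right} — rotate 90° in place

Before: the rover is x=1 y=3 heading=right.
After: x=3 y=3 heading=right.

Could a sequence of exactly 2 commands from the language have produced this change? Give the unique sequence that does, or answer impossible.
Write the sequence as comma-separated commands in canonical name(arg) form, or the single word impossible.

key: still facing E at the end — nothing in the sequence rotates
begin: x=1 y=3 heading=right
step 1 (straight(1)): x=2 y=3 heading=right
step 2 (straight(1)): x=3 y=3 heading=right
no rival 2-sequence matches.

straight(1), straight(1)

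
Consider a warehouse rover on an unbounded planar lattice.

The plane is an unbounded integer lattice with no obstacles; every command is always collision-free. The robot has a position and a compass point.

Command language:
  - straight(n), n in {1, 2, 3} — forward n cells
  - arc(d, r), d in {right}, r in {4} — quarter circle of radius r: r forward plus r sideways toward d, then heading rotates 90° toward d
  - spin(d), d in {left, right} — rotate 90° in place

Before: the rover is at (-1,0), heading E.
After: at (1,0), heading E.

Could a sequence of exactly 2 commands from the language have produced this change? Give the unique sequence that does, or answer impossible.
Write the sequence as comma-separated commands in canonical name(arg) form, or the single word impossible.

key: heading stays E — no command in the sequence turns
from: at (-1,0), heading E
1. straight(1) → at (0,0), heading E
2. straight(1) → at (1,0), heading E
all 36 alternatives checked — unique.

straight(1), straight(1)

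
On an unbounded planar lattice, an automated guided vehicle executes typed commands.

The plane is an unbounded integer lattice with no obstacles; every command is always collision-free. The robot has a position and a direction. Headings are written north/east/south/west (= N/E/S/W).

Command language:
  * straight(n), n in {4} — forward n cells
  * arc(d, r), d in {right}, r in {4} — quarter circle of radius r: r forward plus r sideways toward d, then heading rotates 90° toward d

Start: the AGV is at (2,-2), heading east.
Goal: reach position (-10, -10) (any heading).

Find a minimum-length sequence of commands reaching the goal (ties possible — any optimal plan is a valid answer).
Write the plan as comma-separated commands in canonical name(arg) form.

arc(right, 4), arc(right, 4), straight(4), straight(4), straight(4)

begin: at (2,-2), heading east
[1] after arc(right, 4): at (6,-6), heading south
[2] after arc(right, 4): at (2,-10), heading west
[3] after straight(4): at (-2,-10), heading west
[4] after straight(4): at (-6,-10), heading west
[5] after straight(4): at (-10,-10), heading west
no 4-step plan works, so 5 is optimal.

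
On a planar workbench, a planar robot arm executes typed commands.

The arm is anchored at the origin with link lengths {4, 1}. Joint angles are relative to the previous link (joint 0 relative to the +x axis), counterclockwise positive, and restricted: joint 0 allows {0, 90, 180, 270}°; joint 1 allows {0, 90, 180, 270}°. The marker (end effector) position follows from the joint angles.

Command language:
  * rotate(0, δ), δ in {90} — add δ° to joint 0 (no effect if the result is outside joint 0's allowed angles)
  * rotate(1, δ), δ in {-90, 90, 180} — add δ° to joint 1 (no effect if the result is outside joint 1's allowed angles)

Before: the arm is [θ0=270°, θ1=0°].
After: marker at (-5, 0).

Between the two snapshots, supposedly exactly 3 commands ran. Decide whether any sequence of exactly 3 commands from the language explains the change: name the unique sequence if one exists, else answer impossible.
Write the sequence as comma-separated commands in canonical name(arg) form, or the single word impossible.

from: [θ0=270°, θ1=0°]
t=1 rotate(0, 90) ⇒ [θ0=0°, θ1=0°]
t=2 rotate(0, 90) ⇒ [θ0=90°, θ1=0°]
t=3 rotate(0, 90) ⇒ [θ0=180°, θ1=0°]
all 64 alternatives checked — unique.

rotate(0, 90), rotate(0, 90), rotate(0, 90)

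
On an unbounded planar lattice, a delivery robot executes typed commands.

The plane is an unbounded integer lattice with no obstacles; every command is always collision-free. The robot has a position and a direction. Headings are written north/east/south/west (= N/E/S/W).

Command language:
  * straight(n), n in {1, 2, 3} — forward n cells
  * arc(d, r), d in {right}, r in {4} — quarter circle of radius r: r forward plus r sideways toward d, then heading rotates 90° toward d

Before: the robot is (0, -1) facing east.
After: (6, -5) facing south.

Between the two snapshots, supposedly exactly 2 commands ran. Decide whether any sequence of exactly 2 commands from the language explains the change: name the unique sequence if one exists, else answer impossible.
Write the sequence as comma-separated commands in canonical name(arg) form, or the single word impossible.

straight(2), arc(right, 4)

key: position moved to (6,-5) AND the heading swung to S — translation plus rotation needed
start: (0, -1) facing east
step 1 (straight(2)): (2, -1) facing east
step 2 (arc(right, 4)): (6, -5) facing south
uniquely the one of 16 2-step routes that fits.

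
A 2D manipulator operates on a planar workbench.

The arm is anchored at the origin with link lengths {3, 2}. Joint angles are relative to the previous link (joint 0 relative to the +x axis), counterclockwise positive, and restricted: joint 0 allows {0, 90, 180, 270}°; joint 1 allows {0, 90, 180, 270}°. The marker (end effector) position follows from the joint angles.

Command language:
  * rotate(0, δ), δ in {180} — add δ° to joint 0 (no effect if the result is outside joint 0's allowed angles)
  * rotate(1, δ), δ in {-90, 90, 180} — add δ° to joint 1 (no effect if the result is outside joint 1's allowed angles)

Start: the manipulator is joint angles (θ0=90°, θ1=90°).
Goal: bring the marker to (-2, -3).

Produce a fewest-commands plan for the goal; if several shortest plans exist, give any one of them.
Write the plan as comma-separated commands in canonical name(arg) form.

start: joint angles (θ0=90°, θ1=90°)
step 1 (rotate(0, 180)): joint angles (θ0=270°, θ1=90°)
step 2 (rotate(1, 180)): joint angles (θ0=270°, θ1=270°)
nothing shorter than 2 reaches the goal.

rotate(0, 180), rotate(1, 180)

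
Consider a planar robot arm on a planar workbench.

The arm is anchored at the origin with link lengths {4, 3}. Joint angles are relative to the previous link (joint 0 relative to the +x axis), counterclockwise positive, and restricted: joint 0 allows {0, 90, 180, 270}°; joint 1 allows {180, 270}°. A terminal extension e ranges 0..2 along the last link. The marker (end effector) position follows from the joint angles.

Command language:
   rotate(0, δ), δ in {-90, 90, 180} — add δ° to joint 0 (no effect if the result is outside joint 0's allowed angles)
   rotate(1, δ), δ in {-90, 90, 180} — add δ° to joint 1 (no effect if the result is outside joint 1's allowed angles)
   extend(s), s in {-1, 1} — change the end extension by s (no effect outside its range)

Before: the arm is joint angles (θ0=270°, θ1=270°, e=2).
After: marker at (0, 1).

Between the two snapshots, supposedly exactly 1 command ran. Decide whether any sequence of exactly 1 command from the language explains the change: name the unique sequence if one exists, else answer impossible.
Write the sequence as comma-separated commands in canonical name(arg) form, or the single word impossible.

rotate(1, -90)

initial: joint angles (θ0=270°, θ1=270°, e=2)
[1] after rotate(1, -90): joint angles (θ0=270°, θ1=180°, e=2)
all 8 alternatives checked — unique.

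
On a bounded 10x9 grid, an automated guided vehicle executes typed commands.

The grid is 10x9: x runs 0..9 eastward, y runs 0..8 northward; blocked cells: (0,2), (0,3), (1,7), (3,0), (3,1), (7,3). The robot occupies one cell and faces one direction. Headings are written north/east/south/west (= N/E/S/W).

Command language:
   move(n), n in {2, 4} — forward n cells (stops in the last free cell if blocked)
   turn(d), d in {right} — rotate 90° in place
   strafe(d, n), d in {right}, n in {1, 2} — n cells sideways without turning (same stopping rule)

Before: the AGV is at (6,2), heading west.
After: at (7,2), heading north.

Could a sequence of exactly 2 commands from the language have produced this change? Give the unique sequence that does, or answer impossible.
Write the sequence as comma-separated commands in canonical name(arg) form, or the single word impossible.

key: running strafe(right, 1) before turn(right) would end elsewhere — order is forced
start: at (6,2), heading west
1. turn(right) → at (6,2), heading north
2. strafe(right, 1) → at (7,2), heading north
no other 2-command option fits: unique.

turn(right), strafe(right, 1)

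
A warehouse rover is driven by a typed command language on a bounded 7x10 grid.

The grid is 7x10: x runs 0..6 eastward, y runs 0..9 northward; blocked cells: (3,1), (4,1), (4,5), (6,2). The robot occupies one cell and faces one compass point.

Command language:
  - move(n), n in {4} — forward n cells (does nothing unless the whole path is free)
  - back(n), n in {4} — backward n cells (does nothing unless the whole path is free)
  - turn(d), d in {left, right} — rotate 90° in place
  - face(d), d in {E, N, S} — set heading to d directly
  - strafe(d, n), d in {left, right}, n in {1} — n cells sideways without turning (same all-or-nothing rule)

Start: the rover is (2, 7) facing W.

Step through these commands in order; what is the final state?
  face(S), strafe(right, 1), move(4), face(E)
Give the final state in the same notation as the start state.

begin: (2, 7) facing W
step 1 (face(S)): (2, 7) facing S
step 2 (strafe(right, 1)): (1, 7) facing S
step 3 (move(4)): (1, 3) facing S
step 4 (face(E)): (1, 3) facing E

(1, 3) facing E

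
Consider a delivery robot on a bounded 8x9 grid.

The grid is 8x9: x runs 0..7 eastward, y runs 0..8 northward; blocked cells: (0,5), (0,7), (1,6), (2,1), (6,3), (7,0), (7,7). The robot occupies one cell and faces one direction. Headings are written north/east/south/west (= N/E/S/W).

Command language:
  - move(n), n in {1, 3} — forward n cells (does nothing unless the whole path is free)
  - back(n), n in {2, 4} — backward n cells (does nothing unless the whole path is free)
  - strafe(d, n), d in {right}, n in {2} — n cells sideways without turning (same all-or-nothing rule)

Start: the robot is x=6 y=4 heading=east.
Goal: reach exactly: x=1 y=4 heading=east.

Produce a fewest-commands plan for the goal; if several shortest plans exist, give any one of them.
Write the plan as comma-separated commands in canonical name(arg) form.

move(1), back(4), back(2)

begin: x=6 y=4 heading=east
step 1 (move(1)): x=7 y=4 heading=east
step 2 (back(4)): x=3 y=4 heading=east
step 3 (back(2)): x=1 y=4 heading=east
minimal: 3 command(s), checked below 3.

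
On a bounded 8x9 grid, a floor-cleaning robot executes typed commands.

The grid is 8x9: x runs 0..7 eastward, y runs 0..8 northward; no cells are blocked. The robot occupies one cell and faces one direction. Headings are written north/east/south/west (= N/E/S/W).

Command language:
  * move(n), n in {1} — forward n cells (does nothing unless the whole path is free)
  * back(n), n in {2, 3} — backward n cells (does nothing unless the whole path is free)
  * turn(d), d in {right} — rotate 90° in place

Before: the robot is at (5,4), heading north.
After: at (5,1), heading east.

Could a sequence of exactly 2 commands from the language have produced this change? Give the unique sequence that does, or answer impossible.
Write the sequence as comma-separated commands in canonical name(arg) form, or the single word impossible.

key: order matters: swapping back(3) and turn(right) lands elsewhere
t0: at (5,4), heading north
t=1 back(3) ⇒ at (5,1), heading north
t=2 turn(right) ⇒ at (5,1), heading east
all 16 alternatives checked — unique.

back(3), turn(right)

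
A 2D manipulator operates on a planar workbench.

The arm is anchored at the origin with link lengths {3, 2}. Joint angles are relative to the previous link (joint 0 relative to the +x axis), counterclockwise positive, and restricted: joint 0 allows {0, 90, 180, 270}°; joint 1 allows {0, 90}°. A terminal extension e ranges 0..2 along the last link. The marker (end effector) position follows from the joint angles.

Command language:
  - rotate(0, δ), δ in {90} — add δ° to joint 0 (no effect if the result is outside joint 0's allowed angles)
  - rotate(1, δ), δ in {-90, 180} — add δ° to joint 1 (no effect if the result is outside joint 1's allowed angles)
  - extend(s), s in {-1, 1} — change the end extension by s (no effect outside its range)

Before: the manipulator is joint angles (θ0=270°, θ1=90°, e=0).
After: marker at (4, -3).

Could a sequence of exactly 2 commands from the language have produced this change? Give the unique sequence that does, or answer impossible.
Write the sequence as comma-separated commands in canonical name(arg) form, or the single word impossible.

t0: joint angles (θ0=270°, θ1=90°, e=0)
1. extend(1) → joint angles (θ0=270°, θ1=90°, e=1)
2. extend(1) → joint angles (θ0=270°, θ1=90°, e=2)
uniquely the one of 25 2-step routes that fits.

extend(1), extend(1)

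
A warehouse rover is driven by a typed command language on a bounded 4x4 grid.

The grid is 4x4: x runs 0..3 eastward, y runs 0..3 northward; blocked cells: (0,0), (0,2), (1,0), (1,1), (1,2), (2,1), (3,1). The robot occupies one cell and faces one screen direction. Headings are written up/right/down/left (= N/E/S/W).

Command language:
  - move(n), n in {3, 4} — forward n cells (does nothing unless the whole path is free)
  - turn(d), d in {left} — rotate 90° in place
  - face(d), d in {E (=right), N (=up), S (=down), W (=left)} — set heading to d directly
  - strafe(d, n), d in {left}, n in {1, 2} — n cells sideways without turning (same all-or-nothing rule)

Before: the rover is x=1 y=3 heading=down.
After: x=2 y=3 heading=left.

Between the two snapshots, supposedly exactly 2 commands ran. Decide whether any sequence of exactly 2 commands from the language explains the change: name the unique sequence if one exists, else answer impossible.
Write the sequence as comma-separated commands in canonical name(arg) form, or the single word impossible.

key: order matters: swapping strafe(left, 1) and face(W) lands elsewhere
t0: x=1 y=3 heading=down
[1] after strafe(left, 1): x=2 y=3 heading=down
[2] after face(W): x=2 y=3 heading=left
uniquely the one of 81 2-step routes that fits.

strafe(left, 1), face(W)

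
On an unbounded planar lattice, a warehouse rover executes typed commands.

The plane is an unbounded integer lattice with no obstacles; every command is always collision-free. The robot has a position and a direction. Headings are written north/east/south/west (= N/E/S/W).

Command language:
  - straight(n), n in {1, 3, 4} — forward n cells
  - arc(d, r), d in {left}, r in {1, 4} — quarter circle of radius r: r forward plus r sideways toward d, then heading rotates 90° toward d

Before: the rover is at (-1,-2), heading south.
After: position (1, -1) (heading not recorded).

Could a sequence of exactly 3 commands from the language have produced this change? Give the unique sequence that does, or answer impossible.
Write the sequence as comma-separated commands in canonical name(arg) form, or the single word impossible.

arc(left, 1), arc(left, 1), straight(1)

key: running straight(1) before arc(left, 1) would end elsewhere — order is forced
from: at (-1,-2), heading south
[1] after arc(left, 1): at (0,-3), heading east
[2] after arc(left, 1): at (1,-2), heading north
[3] after straight(1): at (1,-1), heading north
all 125 alternatives checked — unique.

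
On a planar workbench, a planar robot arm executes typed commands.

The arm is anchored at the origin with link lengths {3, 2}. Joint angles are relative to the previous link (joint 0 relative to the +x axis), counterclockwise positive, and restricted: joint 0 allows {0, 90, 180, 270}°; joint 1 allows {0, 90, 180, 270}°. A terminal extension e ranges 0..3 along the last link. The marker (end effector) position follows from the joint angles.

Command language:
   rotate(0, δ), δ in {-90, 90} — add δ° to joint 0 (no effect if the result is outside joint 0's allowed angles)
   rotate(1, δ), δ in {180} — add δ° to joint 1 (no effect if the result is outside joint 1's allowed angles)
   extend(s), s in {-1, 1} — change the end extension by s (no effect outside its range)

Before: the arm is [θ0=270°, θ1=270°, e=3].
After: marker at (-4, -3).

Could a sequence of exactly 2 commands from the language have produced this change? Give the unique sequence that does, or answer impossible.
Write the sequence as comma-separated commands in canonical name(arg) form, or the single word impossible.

key: order matters: swapping extend(1) and extend(-1) lands elsewhere
from: [θ0=270°, θ1=270°, e=3]
[1] after extend(1): [θ0=270°, θ1=270°, e=3]
[2] after extend(-1): [θ0=270°, θ1=270°, e=2]
no other 2-command option fits: unique.

extend(1), extend(-1)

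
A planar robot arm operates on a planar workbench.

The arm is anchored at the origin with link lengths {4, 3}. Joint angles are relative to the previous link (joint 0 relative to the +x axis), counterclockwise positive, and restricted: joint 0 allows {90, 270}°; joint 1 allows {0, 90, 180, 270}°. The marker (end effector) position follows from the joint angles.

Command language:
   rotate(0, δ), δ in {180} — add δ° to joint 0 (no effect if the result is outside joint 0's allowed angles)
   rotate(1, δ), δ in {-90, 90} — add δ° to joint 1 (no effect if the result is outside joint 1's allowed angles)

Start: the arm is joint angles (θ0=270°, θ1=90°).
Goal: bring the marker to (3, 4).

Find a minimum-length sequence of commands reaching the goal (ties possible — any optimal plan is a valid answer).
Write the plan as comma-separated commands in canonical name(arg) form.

begin: joint angles (θ0=270°, θ1=90°)
step 1 (rotate(1, -90)): joint angles (θ0=270°, θ1=0°)
step 2 (rotate(1, -90)): joint angles (θ0=270°, θ1=270°)
step 3 (rotate(0, 180)): joint angles (θ0=90°, θ1=270°)
minimal: 3 command(s), checked below 3.

rotate(1, -90), rotate(1, -90), rotate(0, 180)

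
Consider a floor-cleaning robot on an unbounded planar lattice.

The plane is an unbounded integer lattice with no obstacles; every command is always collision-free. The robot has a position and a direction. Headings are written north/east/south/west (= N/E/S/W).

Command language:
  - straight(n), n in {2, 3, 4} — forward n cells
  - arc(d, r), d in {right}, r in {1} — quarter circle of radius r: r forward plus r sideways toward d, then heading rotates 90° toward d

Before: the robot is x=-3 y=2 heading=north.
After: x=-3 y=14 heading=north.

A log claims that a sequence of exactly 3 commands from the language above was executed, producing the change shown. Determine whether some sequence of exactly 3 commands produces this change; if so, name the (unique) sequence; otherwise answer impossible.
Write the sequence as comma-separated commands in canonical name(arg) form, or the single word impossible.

key: still facing N at the end — nothing in the sequence rotates
start: x=-3 y=2 heading=north
step 1 (straight(4)): x=-3 y=6 heading=north
step 2 (straight(4)): x=-3 y=10 heading=north
step 3 (straight(4)): x=-3 y=14 heading=north
all 64 alternatives checked — unique.

straight(4), straight(4), straight(4)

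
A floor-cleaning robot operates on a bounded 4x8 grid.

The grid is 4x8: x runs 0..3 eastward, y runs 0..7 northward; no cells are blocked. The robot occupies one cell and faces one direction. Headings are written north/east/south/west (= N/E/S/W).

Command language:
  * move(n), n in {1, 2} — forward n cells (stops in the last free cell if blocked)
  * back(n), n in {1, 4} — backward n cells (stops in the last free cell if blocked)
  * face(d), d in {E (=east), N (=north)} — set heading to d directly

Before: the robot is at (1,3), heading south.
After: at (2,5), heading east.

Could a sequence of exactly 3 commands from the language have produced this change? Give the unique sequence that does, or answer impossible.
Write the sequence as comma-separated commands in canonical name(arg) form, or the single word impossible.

all 216 sequences checked — none match.

impossible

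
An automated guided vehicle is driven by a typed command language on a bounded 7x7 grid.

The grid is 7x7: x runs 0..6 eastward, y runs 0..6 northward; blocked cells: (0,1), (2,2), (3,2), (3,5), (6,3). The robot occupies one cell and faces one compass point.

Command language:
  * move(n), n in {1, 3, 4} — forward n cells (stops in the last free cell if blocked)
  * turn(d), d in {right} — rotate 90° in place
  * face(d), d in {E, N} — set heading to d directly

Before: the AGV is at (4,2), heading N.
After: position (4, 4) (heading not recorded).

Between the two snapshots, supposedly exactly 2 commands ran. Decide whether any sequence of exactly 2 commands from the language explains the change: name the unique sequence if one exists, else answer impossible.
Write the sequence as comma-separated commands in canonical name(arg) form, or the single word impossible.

move(1), move(1)

t0: at (4,2), heading N
t=1 move(1) ⇒ at (4,3), heading N
t=2 move(1) ⇒ at (4,4), heading N
all 36 alternatives checked — unique.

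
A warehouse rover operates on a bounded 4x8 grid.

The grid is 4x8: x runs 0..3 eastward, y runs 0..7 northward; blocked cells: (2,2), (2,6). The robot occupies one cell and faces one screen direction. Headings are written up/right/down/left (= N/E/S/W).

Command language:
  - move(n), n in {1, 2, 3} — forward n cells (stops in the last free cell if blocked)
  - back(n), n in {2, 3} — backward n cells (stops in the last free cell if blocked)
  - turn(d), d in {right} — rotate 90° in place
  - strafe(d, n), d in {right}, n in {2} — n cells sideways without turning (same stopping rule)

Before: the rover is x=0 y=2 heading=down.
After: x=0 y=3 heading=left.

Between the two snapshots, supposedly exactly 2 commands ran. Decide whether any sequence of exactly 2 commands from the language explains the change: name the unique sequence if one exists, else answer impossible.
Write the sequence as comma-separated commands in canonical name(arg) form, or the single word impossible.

impossible

no 2-step route produces this change.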